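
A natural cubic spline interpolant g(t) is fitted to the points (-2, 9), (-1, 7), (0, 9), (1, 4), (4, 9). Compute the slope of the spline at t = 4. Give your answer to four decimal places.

5.0805

Write m_i for g''(x_i). With h_i = 1, 1, 1, 3 and divided differences Δ_i = -2, 2, -5, 5/3, the continuity of g' gives the tridiagonal system
  1·m_0 + 4·m_1 + 1·m_2 = 6(Δ_1 - Δ_0) = 24
  1·m_1 + 4·m_2 + 1·m_3 = 6(Δ_2 - Δ_1) = -42
  1·m_2 + 8·m_3 + 3·m_4 = 6(Δ_3 - Δ_2) = 40
Natural end conditions: m_0 = m_4 = 0.
Hence m_0 = 0, m_1 = 280/29, m_2 = -424/29, m_3 = 198/29, m_4 = 0.
On [1, 4], g'(t) = b_3 + 2c_3·(t - 1) + 3d_3·(t - 1)² with b_3 = Δ_3 - h_3(2m_3 + m_4)/6 = -449/87, c_3 = m_3/2 = 99/29, d_3 = (m_4 - m_3)/(6h_3) = -11/29. So g'(4) = 442/87.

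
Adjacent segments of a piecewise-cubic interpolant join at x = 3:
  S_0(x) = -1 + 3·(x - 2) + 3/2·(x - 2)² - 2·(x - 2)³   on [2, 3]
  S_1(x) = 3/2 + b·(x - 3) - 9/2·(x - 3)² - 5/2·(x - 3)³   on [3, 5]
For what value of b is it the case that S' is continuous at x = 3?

0

S_0'(x) = 3 + 3·(x - 2) - 6·(x - 2)², so S_0'(3) = 0. On the right, S_1'(3) = b, so b = 0.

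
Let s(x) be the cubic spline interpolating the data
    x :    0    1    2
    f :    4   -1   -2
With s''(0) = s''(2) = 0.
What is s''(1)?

6

Write M_i for s''(x_i). With h_i = 1, 1 and divided differences Δ_i = -5, -1, the continuity of s' gives the tridiagonal system
  1·M_0 + 4·M_1 + 1·M_2 = 6(Δ_1 - Δ_0) = 24
Natural end conditions: M_0 = M_2 = 0.
Forward elimination and back-substitution give M_0 = 0, M_1 = 6, M_2 = 0.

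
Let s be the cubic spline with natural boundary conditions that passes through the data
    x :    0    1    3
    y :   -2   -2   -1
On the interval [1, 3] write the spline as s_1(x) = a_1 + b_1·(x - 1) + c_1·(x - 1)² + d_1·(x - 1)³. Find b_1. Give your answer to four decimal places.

Write M_i for s''(x_i). With h_i = 1, 2 and divided differences Δ_i = 0, 1/2, the continuity of s' gives the tridiagonal system
  1·M_0 + 6·M_1 + 2·M_2 = 6(Δ_1 - Δ_0) = 3
Natural end conditions: M_0 = M_2 = 0.
Hence M_0 = 0, M_1 = 1/2, M_2 = 0.
On [1, 3], with s_1(x) = a_1 + b_1·(x - 1) + c_1·(x - 1)² + d_1·(x - 1)³: c_1 = M_1/2 = 1/4, d_1 = (M_2 - M_1)/(6h_1) = -1/24, b_1 = Δ_1 - h_1(2M_1 + M_2)/6 = 1/6.

0.1667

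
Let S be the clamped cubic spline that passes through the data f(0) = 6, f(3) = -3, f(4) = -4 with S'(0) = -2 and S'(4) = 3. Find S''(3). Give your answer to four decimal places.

0.5000

Let σ_i = S''(x_i). Step sizes h_i = 3, 1; slopes of the chords Δ_i = (y_(i+1) - y_i)/h_i = -3, -1.
  3·σ_0 + 8·σ_1 + 1·σ_2 = 6(Δ_1 - Δ_0) = 12
Clamped end conditions give two more equations: 2h_0·σ_0 + h_0·σ_1 = 6(Δ_0 - S'(0)) = -6 and h_1·σ_1 + 2h_1·σ_2 = 6(S'(4) - Δ_1) = 24.
Hence σ_0 = -5/4, σ_1 = 1/2, σ_2 = 47/4.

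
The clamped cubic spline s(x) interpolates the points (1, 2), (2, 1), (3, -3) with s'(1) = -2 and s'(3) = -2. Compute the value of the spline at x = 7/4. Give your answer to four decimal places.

1.4492

Put m_i = s'' at the i-th knot. Here h = (1, 1) and Δ = (-1, -4), so the interior equations h_(i-1)·m_(i-1) + 2(h_(i-1)+h_i)·m_i + h_i·m_(i+1) = 6(Δ_i − Δ_(i-1)) read
  1·m_0 + 4·m_1 + 1·m_2 = 6(Δ_1 - Δ_0) = -18
Clamped end conditions give two more equations: 2h_0·m_0 + h_0·m_1 = 6(Δ_0 - s'(1)) = 6 and h_1·m_1 + 2h_1·m_2 = 6(s'(3) - Δ_1) = 12.
Solving the tridiagonal system: m_0 = 15/2, m_1 = -9, m_2 = 21/2.
On [1, 2], s(x) = 2 - 2·(x - 1) + 15/4·(x - 1)² - 11/4·(x - 1)³.
With (x - 1) = 3/4: s(7/4) = 371/256.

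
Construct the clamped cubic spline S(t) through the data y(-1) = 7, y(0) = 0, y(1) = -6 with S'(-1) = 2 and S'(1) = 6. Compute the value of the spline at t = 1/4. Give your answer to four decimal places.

-2.8711

Let M_i = S''(x_i). Step sizes h_i = 1, 1; slopes of the chords Δ_i = (y_(i+1) - y_i)/h_i = -7, -6.
  1·M_0 + 4·M_1 + 1·M_2 = 6(Δ_1 - Δ_0) = 6
Clamped end conditions give two more equations: 2h_0·M_0 + h_0·M_1 = 6(Δ_0 - S'(-1)) = -54 and h_1·M_1 + 2h_1·M_2 = 6(S'(1) - Δ_1) = 72.
Hence M_0 = -53/2, M_1 = -1, M_2 = 73/2.
On [0, 1], S(t) = 0 - 47/4·t - 1/2·t² + 25/4·t³.
With t = 1/4: S(1/4) = -735/256.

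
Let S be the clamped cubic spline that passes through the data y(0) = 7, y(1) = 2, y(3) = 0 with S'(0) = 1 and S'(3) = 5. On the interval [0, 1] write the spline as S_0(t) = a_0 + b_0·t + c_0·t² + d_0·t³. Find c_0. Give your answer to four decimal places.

Put m_i = S'' at the i-th knot. Here h = (1, 2) and Δ = (-5, -1), so the interior equations h_(i-1)·m_(i-1) + 2(h_(i-1)+h_i)·m_i + h_i·m_(i+1) = 6(Δ_i − Δ_(i-1)) read
  1·m_0 + 6·m_1 + 2·m_2 = 6(Δ_1 - Δ_0) = 24
Clamped end conditions give two more equations: 2h_0·m_0 + h_0·m_1 = 6(Δ_0 - S'(0)) = -36 and h_1·m_1 + 2h_1·m_2 = 6(S'(3) - Δ_1) = 36.
Hence m_0 = -62/3, m_1 = 16/3, m_2 = 19/3.
On [0, 1], with S_0(t) = a_0 + b_0·t + c_0·t² + d_0·t³: c_0 = m_0/2 = -31/3, d_0 = (m_1 - m_0)/(6h_0) = 13/3, b_0 = Δ_0 - h_0(2m_0 + m_1)/6 = 1.

-10.3333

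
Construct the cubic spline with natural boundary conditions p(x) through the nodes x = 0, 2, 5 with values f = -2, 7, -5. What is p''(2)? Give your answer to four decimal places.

Let m_i = p''(x_i). Step sizes h_i = 2, 3; slopes of the chords Δ_i = (y_(i+1) - y_i)/h_i = 9/2, -4.
  2·m_0 + 10·m_1 + 3·m_2 = 6(Δ_1 - Δ_0) = -51
Natural end conditions: m_0 = m_2 = 0.
Forward elimination and back-substitution give m_0 = 0, m_1 = -51/10, m_2 = 0.

-5.1000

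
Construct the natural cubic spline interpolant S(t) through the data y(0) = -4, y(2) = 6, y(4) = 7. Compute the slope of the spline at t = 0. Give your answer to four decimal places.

6.1250

Put m_i = S'' at the i-th knot. Here h = (2, 2) and Δ = (5, 1/2), so the interior equations h_(i-1)·m_(i-1) + 2(h_(i-1)+h_i)·m_i + h_i·m_(i+1) = 6(Δ_i − Δ_(i-1)) read
  2·m_0 + 8·m_1 + 2·m_2 = 6(Δ_1 - Δ_0) = -27
Natural end conditions: m_0 = m_2 = 0.
Solving the tridiagonal system: m_0 = 0, m_1 = -27/8, m_2 = 0.
On [0, 2], S'(t) = b_0 + 2c_0·t + 3d_0·t² with b_0 = Δ_0 - h_0(2m_0 + m_1)/6 = 49/8, c_0 = m_0/2 = 0, d_0 = (m_1 - m_0)/(6h_0) = -9/32. So S'(0) = 49/8.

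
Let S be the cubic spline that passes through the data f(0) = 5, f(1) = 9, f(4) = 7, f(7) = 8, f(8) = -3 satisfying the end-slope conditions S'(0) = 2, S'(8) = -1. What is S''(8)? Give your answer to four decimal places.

37.7583

Write σ_i for S''(x_i). With h_i = 1, 3, 3, 1 and divided differences Δ_i = 4, -2/3, 1/3, -11, the continuity of S' gives the tridiagonal system
  1·σ_0 + 8·σ_1 + 3·σ_2 = 6(Δ_1 - Δ_0) = -28
  3·σ_1 + 12·σ_2 + 3·σ_3 = 6(Δ_2 - Δ_1) = 6
  3·σ_2 + 8·σ_3 + 1·σ_4 = 6(Δ_3 - Δ_2) = -68
Clamped end conditions give two more equations: 2h_0·σ_0 + h_0·σ_1 = 6(Δ_0 - S'(0)) = 12 and h_3·σ_3 + 2h_3·σ_4 = 6(S'(8) - Δ_3) = 60.
Hence σ_0 = 1139/120, σ_1 = -419/60, σ_2 = 49/8, σ_3 = -931/60, σ_4 = 4531/120.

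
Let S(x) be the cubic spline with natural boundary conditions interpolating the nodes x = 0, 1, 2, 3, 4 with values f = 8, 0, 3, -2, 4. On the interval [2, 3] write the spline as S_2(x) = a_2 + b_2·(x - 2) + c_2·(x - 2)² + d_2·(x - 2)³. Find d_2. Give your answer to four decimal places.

Put σ_i = S'' at the i-th knot. Here h = (1, 1, 1, 1) and Δ = (-8, 3, -5, 6), so the interior equations h_(i-1)·σ_(i-1) + 2(h_(i-1)+h_i)·σ_i + h_i·σ_(i+1) = 6(Δ_i − Δ_(i-1)) read
  1·σ_0 + 4·σ_1 + 1·σ_2 = 6(Δ_1 - Δ_0) = 66
  1·σ_1 + 4·σ_2 + 1·σ_3 = 6(Δ_2 - Δ_1) = -48
  1·σ_2 + 4·σ_3 + 1·σ_4 = 6(Δ_3 - Δ_2) = 66
Natural end conditions: σ_0 = σ_4 = 0.
Solving: σ_0 = 0, σ_1 = 156/7, σ_2 = -162/7, σ_3 = 156/7, σ_4 = 0.
On [2, 3], with S_2(x) = a_2 + b_2·(x - 2) + c_2·(x - 2)² + d_2·(x - 2)³: c_2 = σ_2/2 = -81/7, d_2 = (σ_3 - σ_2)/(6h_2) = 53/7, b_2 = Δ_2 - h_2(2σ_2 + σ_3)/6 = -1.

7.5714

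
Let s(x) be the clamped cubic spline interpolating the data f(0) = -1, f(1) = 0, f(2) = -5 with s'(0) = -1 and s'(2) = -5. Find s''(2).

Write σ_i for s''(x_i). With h_i = 1, 1 and divided differences Δ_i = 1, -5, the continuity of s' gives the tridiagonal system
  1·σ_0 + 4·σ_1 + 1·σ_2 = 6(Δ_1 - Δ_0) = -36
Clamped end conditions give two more equations: 2h_0·σ_0 + h_0·σ_1 = 6(Δ_0 - s'(0)) = 12 and h_1·σ_1 + 2h_1·σ_2 = 6(s'(2) - Δ_1) = 0.
Forward elimination and back-substitution give σ_0 = 13, σ_1 = -14, σ_2 = 7.

7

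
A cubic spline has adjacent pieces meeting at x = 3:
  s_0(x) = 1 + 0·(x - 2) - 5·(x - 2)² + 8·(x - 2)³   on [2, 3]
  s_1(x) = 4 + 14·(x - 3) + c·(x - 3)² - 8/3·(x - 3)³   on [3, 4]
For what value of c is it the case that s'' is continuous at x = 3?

s_0''(x) = -10 + 48·(x - 2), so s_0''(3) = 38. On the right, s_1''(3) = 2c, so c = 19.

19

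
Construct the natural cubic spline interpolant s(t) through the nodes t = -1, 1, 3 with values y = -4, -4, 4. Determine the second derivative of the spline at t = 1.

Write σ_i for s''(x_i). With h_i = 2, 2 and divided differences Δ_i = 0, 4, the continuity of s' gives the tridiagonal system
  2·σ_0 + 8·σ_1 + 2·σ_2 = 6(Δ_1 - Δ_0) = 24
Natural end conditions: σ_0 = σ_2 = 0.
Hence σ_0 = 0, σ_1 = 3, σ_2 = 0.

3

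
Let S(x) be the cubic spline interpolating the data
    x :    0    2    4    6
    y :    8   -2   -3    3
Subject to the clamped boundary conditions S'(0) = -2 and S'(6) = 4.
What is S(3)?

Put σ_i = S'' at the i-th knot. Here h = (2, 2, 2) and Δ = (-5, -1/2, 3), so the interior equations h_(i-1)·σ_(i-1) + 2(h_(i-1)+h_i)·σ_i + h_i·σ_(i+1) = 6(Δ_i − Δ_(i-1)) read
  2·σ_0 + 8·σ_1 + 2·σ_2 = 6(Δ_1 - Δ_0) = 27
  2·σ_1 + 8·σ_2 + 2·σ_3 = 6(Δ_2 - Δ_1) = 21
Clamped end conditions give two more equations: 2h_0·σ_0 + h_0·σ_1 = 6(Δ_0 - S'(0)) = -18 and h_2·σ_2 + 2h_2·σ_3 = 6(S'(6) - Δ_2) = 6.
Hence σ_0 = -69/10, σ_1 = 24/5, σ_2 = 6/5, σ_3 = 9/10.
On [2, 4], S(x) = -2 - 41/10·(x - 2) + 12/5·(x - 2)² - 3/10·(x - 2)³.
With (x - 2) = 1: S(3) = -4.

-4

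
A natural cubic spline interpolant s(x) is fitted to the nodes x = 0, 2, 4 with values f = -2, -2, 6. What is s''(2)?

Put M_i = s'' at the i-th knot. Here h = (2, 2) and Δ = (0, 4), so the interior equations h_(i-1)·M_(i-1) + 2(h_(i-1)+h_i)·M_i + h_i·M_(i+1) = 6(Δ_i − Δ_(i-1)) read
  2·M_0 + 8·M_1 + 2·M_2 = 6(Δ_1 - Δ_0) = 24
Natural end conditions: M_0 = M_2 = 0.
Solving the tridiagonal system: M_0 = 0, M_1 = 3, M_2 = 0.

3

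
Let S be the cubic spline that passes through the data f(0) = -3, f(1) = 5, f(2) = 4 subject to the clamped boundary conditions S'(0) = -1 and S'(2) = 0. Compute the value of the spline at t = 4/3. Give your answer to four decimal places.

Write σ_i for S''(x_i). With h_i = 1, 1 and divided differences Δ_i = 8, -1, the continuity of S' gives the tridiagonal system
  1·σ_0 + 4·σ_1 + 1·σ_2 = 6(Δ_1 - Δ_0) = -54
Clamped end conditions give two more equations: 2h_0·σ_0 + h_0·σ_1 = 6(Δ_0 - S'(0)) = 54 and h_1·σ_1 + 2h_1·σ_2 = 6(S'(2) - Δ_1) = 6.
Hence σ_0 = 41, σ_1 = -28, σ_2 = 17.
On [1, 2], S(t) = 5 + 11/2·(t - 1) - 14·(t - 1)² + 15/2·(t - 1)³.
With (t - 1) = 1/3: S(4/3) = 50/9.

5.5556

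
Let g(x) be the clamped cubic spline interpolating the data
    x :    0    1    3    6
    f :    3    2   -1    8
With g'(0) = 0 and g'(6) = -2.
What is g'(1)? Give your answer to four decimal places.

Write M_i for g''(x_i). With h_i = 1, 2, 3 and divided differences Δ_i = -1, -3/2, 3, the continuity of g' gives the tridiagonal system
  1·M_0 + 6·M_1 + 2·M_2 = 6(Δ_1 - Δ_0) = -3
  2·M_1 + 10·M_2 + 3·M_3 = 6(Δ_2 - Δ_1) = 27
Clamped end conditions give two more equations: 2h_0·M_0 + h_0·M_1 = 6(Δ_0 - g'(0)) = -6 and h_2·M_2 + 2h_2·M_3 = 6(g'(6) - Δ_2) = -30.
Hence M_0 = -115/57, M_1 = -112/57, M_2 = 308/57, M_3 = -439/57.
On [1, 3], g'(x) = b_1 + 2c_1·(x - 1) + 3d_1·(x - 1)² with b_1 = Δ_1 - h_1(2M_1 + M_2)/6 = -227/114, c_1 = M_1/2 = -56/57, d_1 = (M_2 - M_1)/(6h_1) = 35/57. So g'(1) = -227/114.

-1.9912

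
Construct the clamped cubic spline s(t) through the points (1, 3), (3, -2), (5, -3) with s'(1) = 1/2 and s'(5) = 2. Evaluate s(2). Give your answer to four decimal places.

Put M_i = s'' at the i-th knot. Here h = (2, 2) and Δ = (-5/2, -1/2), so the interior equations h_(i-1)·M_(i-1) + 2(h_(i-1)+h_i)·M_i + h_i·M_(i+1) = 6(Δ_i − Δ_(i-1)) read
  2·M_0 + 8·M_1 + 2·M_2 = 6(Δ_1 - Δ_0) = 12
Clamped end conditions give two more equations: 2h_0·M_0 + h_0·M_1 = 6(Δ_0 - s'(1)) = -18 and h_1·M_1 + 2h_1·M_2 = 6(s'(5) - Δ_1) = 15.
Hence M_0 = -45/8, M_1 = 9/4, M_2 = 21/8.
On [1, 3], s(t) = 3 + 1/2·(t - 1) - 45/16·(t - 1)² + 21/32·(t - 1)³.
With (t - 1) = 1: s(2) = 43/32.

1.3438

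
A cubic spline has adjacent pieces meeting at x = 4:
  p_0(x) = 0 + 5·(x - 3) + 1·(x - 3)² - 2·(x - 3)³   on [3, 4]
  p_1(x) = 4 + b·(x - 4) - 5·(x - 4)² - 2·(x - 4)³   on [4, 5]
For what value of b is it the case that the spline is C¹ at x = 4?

p_0'(x) = 5 + 2·(x - 3) - 6·(x - 3)², so p_0'(4) = 1. On the right, p_1'(4) = b, so b = 1.

1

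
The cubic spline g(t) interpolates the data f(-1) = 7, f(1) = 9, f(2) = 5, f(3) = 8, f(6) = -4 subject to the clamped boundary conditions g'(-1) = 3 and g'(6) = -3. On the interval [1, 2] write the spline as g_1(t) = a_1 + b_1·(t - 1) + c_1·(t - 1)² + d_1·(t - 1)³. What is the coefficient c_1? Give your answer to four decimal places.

-3.8734

With M_i denoting the second derivative at x_i, h_i = 2, 1, 1, 3, and Δ_i = (y_(i+1) − y_i)/h_i = 1, -4, 3, -4:
  2·M_0 + 6·M_1 + 1·M_2 = 6(Δ_1 - Δ_0) = -30
  1·M_1 + 4·M_2 + 1·M_3 = 6(Δ_2 - Δ_1) = 42
  1·M_2 + 8·M_3 + 3·M_4 = 6(Δ_3 - Δ_2) = -42
Clamped end conditions give two more equations: 2h_0·M_0 + h_0·M_1 = 6(Δ_0 - g'(-1)) = -12 and h_3·M_3 + 2h_3·M_4 = 6(g'(6) - Δ_3) = 6.
Solving the tridiagonal system: M_0 = 69/79, M_1 = -612/79, M_2 = 1164/79, M_3 = -726/79, M_4 = 442/79.
On [1, 2], with g_1(t) = a_1 + b_1·(t - 1) + c_1·(t - 1)² + d_1·(t - 1)³: c_1 = M_1/2 = -306/79, d_1 = (M_2 - M_1)/(6h_1) = 296/79, b_1 = Δ_1 - h_1(2M_1 + M_2)/6 = -306/79.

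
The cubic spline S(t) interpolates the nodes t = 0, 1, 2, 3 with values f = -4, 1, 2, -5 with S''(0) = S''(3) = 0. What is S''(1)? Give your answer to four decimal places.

-3.2000

Put M_i = S'' at the i-th knot. Here h = (1, 1, 1) and Δ = (5, 1, -7), so the interior equations h_(i-1)·M_(i-1) + 2(h_(i-1)+h_i)·M_i + h_i·M_(i+1) = 6(Δ_i − Δ_(i-1)) read
  1·M_0 + 4·M_1 + 1·M_2 = 6(Δ_1 - Δ_0) = -24
  1·M_1 + 4·M_2 + 1·M_3 = 6(Δ_2 - Δ_1) = -48
Natural end conditions: M_0 = M_3 = 0.
Forward elimination and back-substitution give M_0 = 0, M_1 = -16/5, M_2 = -56/5, M_3 = 0.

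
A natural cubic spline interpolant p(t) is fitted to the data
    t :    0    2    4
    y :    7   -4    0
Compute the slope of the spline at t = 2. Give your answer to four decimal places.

-1.7500

Let M_i = p''(x_i). Step sizes h_i = 2, 2; slopes of the chords Δ_i = (y_(i+1) - y_i)/h_i = -11/2, 2.
  2·M_0 + 8·M_1 + 2·M_2 = 6(Δ_1 - Δ_0) = 45
Natural end conditions: M_0 = M_2 = 0.
Hence M_0 = 0, M_1 = 45/8, M_2 = 0.
On [2, 4], p'(t) = b_1 + 2c_1·(t - 2) + 3d_1·(t - 2)² with b_1 = Δ_1 - h_1(2M_1 + M_2)/6 = -7/4, c_1 = M_1/2 = 45/16, d_1 = (M_2 - M_1)/(6h_1) = -15/32. So p'(2) = -7/4.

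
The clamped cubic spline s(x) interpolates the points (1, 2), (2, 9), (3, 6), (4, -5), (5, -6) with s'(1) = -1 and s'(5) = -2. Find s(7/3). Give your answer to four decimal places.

Write M_i for s''(x_i). With h_i = 1, 1, 1, 1 and divided differences Δ_i = 7, -3, -11, -1, the continuity of s' gives the tridiagonal system
  1·M_0 + 4·M_1 + 1·M_2 = 6(Δ_1 - Δ_0) = -60
  1·M_1 + 4·M_2 + 1·M_3 = 6(Δ_2 - Δ_1) = -48
  1·M_2 + 4·M_3 + 1·M_4 = 6(Δ_3 - Δ_2) = 60
Clamped end conditions give two more equations: 2h_0·M_0 + h_0·M_1 = 6(Δ_0 - s'(1)) = 48 and h_3·M_3 + 2h_3·M_4 = 6(s'(5) - Δ_3) = -6.
Solving the tridiagonal system: M_0 = 137/4, M_1 = -41/2, M_2 = -49/4, M_3 = 43/2, M_4 = -55/4.
On [2, 3], s(x) = 9 + 47/8·(x - 2) - 41/4·(x - 2)² + 11/8·(x - 2)³.
With (x - 2) = 1/3: s(7/3) = 533/54.

9.8704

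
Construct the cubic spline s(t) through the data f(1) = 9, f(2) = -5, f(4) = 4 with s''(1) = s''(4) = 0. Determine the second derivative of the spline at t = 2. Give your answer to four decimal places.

18.5000

Put M_i = s'' at the i-th knot. Here h = (1, 2) and Δ = (-14, 9/2), so the interior equations h_(i-1)·M_(i-1) + 2(h_(i-1)+h_i)·M_i + h_i·M_(i+1) = 6(Δ_i − Δ_(i-1)) read
  1·M_0 + 6·M_1 + 2·M_2 = 6(Δ_1 - Δ_0) = 111
Natural end conditions: M_0 = M_2 = 0.
Solving: M_0 = 0, M_1 = 37/2, M_2 = 0.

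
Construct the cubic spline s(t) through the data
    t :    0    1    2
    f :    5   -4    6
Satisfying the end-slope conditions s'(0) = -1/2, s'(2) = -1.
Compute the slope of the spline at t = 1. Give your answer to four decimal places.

1.1250

Let m_i = s''(x_i). Step sizes h_i = 1, 1; slopes of the chords Δ_i = (y_(i+1) - y_i)/h_i = -9, 10.
  1·m_0 + 4·m_1 + 1·m_2 = 6(Δ_1 - Δ_0) = 114
Clamped end conditions give two more equations: 2h_0·m_0 + h_0·m_1 = 6(Δ_0 - s'(0)) = -51 and h_1·m_1 + 2h_1·m_2 = 6(s'(2) - Δ_1) = -66.
Forward elimination and back-substitution give m_0 = -217/4, m_1 = 115/2, m_2 = -247/4.
On [1, 2], s'(t) = b_1 + 2c_1·(t - 1) + 3d_1·(t - 1)² with b_1 = Δ_1 - h_1(2m_1 + m_2)/6 = 9/8, c_1 = m_1/2 = 115/4, d_1 = (m_2 - m_1)/(6h_1) = -159/8. So s'(1) = 9/8.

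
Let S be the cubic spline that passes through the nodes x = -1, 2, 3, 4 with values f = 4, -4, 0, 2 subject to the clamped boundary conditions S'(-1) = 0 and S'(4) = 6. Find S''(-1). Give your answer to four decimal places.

-7.0805

Let M_i = S''(x_i). Step sizes h_i = 3, 1, 1; slopes of the chords Δ_i = (y_(i+1) - y_i)/h_i = -8/3, 4, 2.
  3·M_0 + 8·M_1 + 1·M_2 = 6(Δ_1 - Δ_0) = 40
  1·M_1 + 4·M_2 + 1·M_3 = 6(Δ_2 - Δ_1) = -12
Clamped end conditions give two more equations: 2h_0·M_0 + h_0·M_1 = 6(Δ_0 - S'(-1)) = -16 and h_2·M_2 + 2h_2·M_3 = 6(S'(4) - Δ_2) = 24.
Forward elimination and back-substitution give M_0 = -616/87, M_1 = 256/29, M_2 = -272/29, M_3 = 484/29.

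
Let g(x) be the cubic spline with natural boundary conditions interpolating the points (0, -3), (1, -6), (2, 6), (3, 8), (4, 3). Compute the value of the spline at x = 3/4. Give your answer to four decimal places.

With σ_i denoting the second derivative at x_i, h_i = 1, 1, 1, 1, and Δ_i = (y_(i+1) − y_i)/h_i = -3, 12, 2, -5:
  1·σ_0 + 4·σ_1 + 1·σ_2 = 6(Δ_1 - Δ_0) = 90
  1·σ_1 + 4·σ_2 + 1·σ_3 = 6(Δ_2 - Δ_1) = -60
  1·σ_2 + 4·σ_3 + 1·σ_4 = 6(Δ_3 - Δ_2) = -42
Natural end conditions: σ_0 = σ_4 = 0.
Solving the tridiagonal system: σ_0 = 0, σ_1 = 387/14, σ_2 = -144/7, σ_3 = -75/14, σ_4 = 0.
On [0, 1], g(x) = -3 - 213/28·x + 0·x² + 129/28·x³.
With x = 3/4: g(3/4) = -1731/256.

-6.7617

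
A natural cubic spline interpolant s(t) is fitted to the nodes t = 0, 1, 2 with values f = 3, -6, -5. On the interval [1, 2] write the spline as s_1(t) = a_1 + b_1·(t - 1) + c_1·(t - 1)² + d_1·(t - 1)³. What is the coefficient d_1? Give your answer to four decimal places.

-2.5000

Write m_i for s''(x_i). With h_i = 1, 1 and divided differences Δ_i = -9, 1, the continuity of s' gives the tridiagonal system
  1·m_0 + 4·m_1 + 1·m_2 = 6(Δ_1 - Δ_0) = 60
Natural end conditions: m_0 = m_2 = 0.
Forward elimination and back-substitution give m_0 = 0, m_1 = 15, m_2 = 0.
On [1, 2], with s_1(t) = a_1 + b_1·(t - 1) + c_1·(t - 1)² + d_1·(t - 1)³: c_1 = m_1/2 = 15/2, d_1 = (m_2 - m_1)/(6h_1) = -5/2, b_1 = Δ_1 - h_1(2m_1 + m_2)/6 = -4.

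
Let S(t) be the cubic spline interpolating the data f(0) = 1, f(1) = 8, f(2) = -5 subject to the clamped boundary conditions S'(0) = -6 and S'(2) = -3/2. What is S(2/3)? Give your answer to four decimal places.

6.1296

Let M_i = S''(x_i). Step sizes h_i = 1, 1; slopes of the chords Δ_i = (y_(i+1) - y_i)/h_i = 7, -13.
  1·M_0 + 4·M_1 + 1·M_2 = 6(Δ_1 - Δ_0) = -120
Clamped end conditions give two more equations: 2h_0·M_0 + h_0·M_1 = 6(Δ_0 - S'(0)) = 78 and h_1·M_1 + 2h_1·M_2 = 6(S'(2) - Δ_1) = 69.
Solving the tridiagonal system: M_0 = 285/4, M_1 = -129/2, M_2 = 267/4.
On [0, 1], S(t) = 1 - 6·t + 285/8·t² - 181/8·t³.
With t = 2/3: S(2/3) = 331/54.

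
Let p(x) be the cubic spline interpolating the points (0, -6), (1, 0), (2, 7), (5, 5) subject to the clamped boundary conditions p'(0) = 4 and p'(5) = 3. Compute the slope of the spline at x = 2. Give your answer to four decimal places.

Put M_i = p'' at the i-th knot. Here h = (1, 1, 3) and Δ = (6, 7, -2/3), so the interior equations h_(i-1)·M_(i-1) + 2(h_(i-1)+h_i)·M_i + h_i·M_(i+1) = 6(Δ_i − Δ_(i-1)) read
  1·M_0 + 4·M_1 + 1·M_2 = 6(Δ_1 - Δ_0) = 6
  1·M_1 + 8·M_2 + 3·M_3 = 6(Δ_2 - Δ_1) = -46
Clamped end conditions give two more equations: 2h_0·M_0 + h_0·M_1 = 6(Δ_0 - p'(0)) = 12 and h_2·M_2 + 2h_2·M_3 = 6(p'(5) - Δ_2) = 22.
Solving the tridiagonal system: M_0 = 136/29, M_1 = 76/29, M_2 = -266/29, M_3 = 718/87.
On [2, 5], p'(x) = b_2 + 2c_2·(x - 2) + 3d_2·(x - 2)² with b_2 = Δ_2 - h_2(2M_2 + M_3)/6 = 127/29, c_2 = M_2/2 = -133/29, d_2 = (M_3 - M_2)/(6h_2) = 758/783. So p'(2) = 127/29.

4.3793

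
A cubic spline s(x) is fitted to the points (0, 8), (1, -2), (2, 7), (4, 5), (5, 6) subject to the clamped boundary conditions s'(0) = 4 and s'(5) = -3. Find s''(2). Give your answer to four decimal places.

Write M_i for s''(x_i). With h_i = 1, 1, 2, 1 and divided differences Δ_i = -10, 9, -1, 1, the continuity of s' gives the tridiagonal system
  1·M_0 + 4·M_1 + 1·M_2 = 6(Δ_1 - Δ_0) = 114
  1·M_1 + 6·M_2 + 2·M_3 = 6(Δ_2 - Δ_1) = -60
  2·M_2 + 6·M_3 + 1·M_4 = 6(Δ_3 - Δ_2) = 12
Clamped end conditions give two more equations: 2h_0·M_0 + h_0·M_1 = 6(Δ_0 - s'(0)) = -84 and h_3·M_3 + 2h_3·M_4 = 6(s'(5) - Δ_3) = -24.
Solving: M_0 = -2161/32, M_1 = 817/16, M_2 = -727/32, M_3 = 101/8, M_4 = -293/16.

-22.7188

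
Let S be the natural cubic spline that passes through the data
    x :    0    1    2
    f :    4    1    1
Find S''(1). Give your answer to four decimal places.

Let M_i = S''(x_i). Step sizes h_i = 1, 1; slopes of the chords Δ_i = (y_(i+1) - y_i)/h_i = -3, 0.
  1·M_0 + 4·M_1 + 1·M_2 = 6(Δ_1 - Δ_0) = 18
Natural end conditions: M_0 = M_2 = 0.
Hence M_0 = 0, M_1 = 9/2, M_2 = 0.

4.5000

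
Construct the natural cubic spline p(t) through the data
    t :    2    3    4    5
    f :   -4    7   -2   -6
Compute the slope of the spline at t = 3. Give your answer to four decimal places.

Put m_i = p'' at the i-th knot. Here h = (1, 1, 1) and Δ = (11, -9, -4), so the interior equations h_(i-1)·m_(i-1) + 2(h_(i-1)+h_i)·m_i + h_i·m_(i+1) = 6(Δ_i − Δ_(i-1)) read
  1·m_0 + 4·m_1 + 1·m_2 = 6(Δ_1 - Δ_0) = -120
  1·m_1 + 4·m_2 + 1·m_3 = 6(Δ_2 - Δ_1) = 30
Natural end conditions: m_0 = m_3 = 0.
Solving: m_0 = 0, m_1 = -34, m_2 = 16, m_3 = 0.
On [3, 4], p'(t) = b_1 + 2c_1·(t - 3) + 3d_1·(t - 3)² with b_1 = Δ_1 - h_1(2m_1 + m_2)/6 = -1/3, c_1 = m_1/2 = -17, d_1 = (m_2 - m_1)/(6h_1) = 25/3. So p'(3) = -1/3.

-0.3333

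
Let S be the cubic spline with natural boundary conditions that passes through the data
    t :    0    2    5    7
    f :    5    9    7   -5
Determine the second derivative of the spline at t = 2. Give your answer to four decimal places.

-0.7033

Put M_i = S'' at the i-th knot. Here h = (2, 3, 2) and Δ = (2, -2/3, -6), so the interior equations h_(i-1)·M_(i-1) + 2(h_(i-1)+h_i)·M_i + h_i·M_(i+1) = 6(Δ_i − Δ_(i-1)) read
  2·M_0 + 10·M_1 + 3·M_2 = 6(Δ_1 - Δ_0) = -16
  3·M_1 + 10·M_2 + 2·M_3 = 6(Δ_2 - Δ_1) = -32
Natural end conditions: M_0 = M_3 = 0.
Forward elimination and back-substitution give M_0 = 0, M_1 = -64/91, M_2 = -272/91, M_3 = 0.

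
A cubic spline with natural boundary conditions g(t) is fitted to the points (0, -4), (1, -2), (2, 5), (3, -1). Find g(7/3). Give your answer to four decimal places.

With M_i denoting the second derivative at x_i, h_i = 1, 1, 1, and Δ_i = (y_(i+1) − y_i)/h_i = 2, 7, -6:
  1·M_0 + 4·M_1 + 1·M_2 = 6(Δ_1 - Δ_0) = 30
  1·M_1 + 4·M_2 + 1·M_3 = 6(Δ_2 - Δ_1) = -78
Natural end conditions: M_0 = M_3 = 0.
Solving: M_0 = 0, M_1 = 66/5, M_2 = -114/5, M_3 = 0.
On [2, 3], g(t) = 5 + 8/5·(t - 2) - 57/5·(t - 2)² + 19/5·(t - 2)³.
With (t - 2) = 1/3: g(7/3) = 119/27.

4.4074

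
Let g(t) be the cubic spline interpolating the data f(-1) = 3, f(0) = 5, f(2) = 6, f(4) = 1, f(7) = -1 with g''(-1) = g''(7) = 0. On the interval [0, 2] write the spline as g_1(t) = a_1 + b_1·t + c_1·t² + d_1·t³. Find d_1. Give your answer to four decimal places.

-0.1506

With M_i denoting the second derivative at x_i, h_i = 1, 2, 2, 3, and Δ_i = (y_(i+1) − y_i)/h_i = 2, 1/2, -5/2, -2/3:
  1·M_0 + 6·M_1 + 2·M_2 = 6(Δ_1 - Δ_0) = -9
  2·M_1 + 8·M_2 + 2·M_3 = 6(Δ_2 - Δ_1) = -18
  2·M_2 + 10·M_3 + 3·M_4 = 6(Δ_3 - Δ_2) = 11
Natural end conditions: M_0 = M_4 = 0.
Solving the tridiagonal system: M_0 = 0, M_1 = -35/52, M_2 = -129/52, M_3 = 83/52, M_4 = 0.
On [0, 2], with g_1(t) = a_1 + b_1·t + c_1·t² + d_1·t³: c_1 = M_1/2 = -35/104, d_1 = (M_2 - M_1)/(6h_1) = -47/312, b_1 = Δ_1 - h_1(2M_1 + M_2)/6 = 277/156.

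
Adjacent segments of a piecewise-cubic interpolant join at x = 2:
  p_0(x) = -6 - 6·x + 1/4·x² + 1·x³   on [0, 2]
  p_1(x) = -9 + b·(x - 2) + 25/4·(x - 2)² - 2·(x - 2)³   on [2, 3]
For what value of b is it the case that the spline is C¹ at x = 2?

p_0'(x) = -6 + 1/2·x + 3·x², so p_0'(2) = 7. On the right, p_1'(2) = b, so b = 7.

7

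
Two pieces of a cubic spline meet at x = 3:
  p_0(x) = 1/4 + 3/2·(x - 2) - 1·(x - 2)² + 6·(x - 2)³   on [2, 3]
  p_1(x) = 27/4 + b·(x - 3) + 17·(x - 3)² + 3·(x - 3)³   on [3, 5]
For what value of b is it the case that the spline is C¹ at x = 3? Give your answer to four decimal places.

17.5000

p_0'(x) = 3/2 - 2·(x - 2) + 18·(x - 2)², so p_0'(3) = 35/2. On the right, p_1'(3) = b, so b = 35/2.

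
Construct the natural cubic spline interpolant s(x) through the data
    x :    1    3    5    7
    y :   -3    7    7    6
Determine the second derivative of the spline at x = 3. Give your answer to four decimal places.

-3.9000

With M_i denoting the second derivative at x_i, h_i = 2, 2, 2, and Δ_i = (y_(i+1) − y_i)/h_i = 5, 0, -1/2:
  2·M_0 + 8·M_1 + 2·M_2 = 6(Δ_1 - Δ_0) = -30
  2·M_1 + 8·M_2 + 2·M_3 = 6(Δ_2 - Δ_1) = -3
Natural end conditions: M_0 = M_3 = 0.
Hence M_0 = 0, M_1 = -39/10, M_2 = 3/5, M_3 = 0.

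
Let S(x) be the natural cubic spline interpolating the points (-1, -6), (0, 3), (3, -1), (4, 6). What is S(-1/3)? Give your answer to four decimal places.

0.7250

Put M_i = S'' at the i-th knot. Here h = (1, 3, 1) and Δ = (9, -4/3, 7), so the interior equations h_(i-1)·M_(i-1) + 2(h_(i-1)+h_i)·M_i + h_i·M_(i+1) = 6(Δ_i − Δ_(i-1)) read
  1·M_0 + 8·M_1 + 3·M_2 = 6(Δ_1 - Δ_0) = -62
  3·M_1 + 8·M_2 + 1·M_3 = 6(Δ_2 - Δ_1) = 50
Natural end conditions: M_0 = M_3 = 0.
Solving the tridiagonal system: M_0 = 0, M_1 = -646/55, M_2 = 586/55, M_3 = 0.
On [-1, 0], S(x) = -6 + 1808/165·(x + 1) + 0·(x + 1)² - 323/165·(x + 1)³.
With (x + 1) = 2/3: S(-1/3) = 646/891.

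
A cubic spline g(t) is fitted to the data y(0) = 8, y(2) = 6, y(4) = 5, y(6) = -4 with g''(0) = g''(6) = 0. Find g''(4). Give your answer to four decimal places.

Put M_i = g'' at the i-th knot. Here h = (2, 2, 2) and Δ = (-1, -1/2, -9/2), so the interior equations h_(i-1)·M_(i-1) + 2(h_(i-1)+h_i)·M_i + h_i·M_(i+1) = 6(Δ_i − Δ_(i-1)) read
  2·M_0 + 8·M_1 + 2·M_2 = 6(Δ_1 - Δ_0) = 3
  2·M_1 + 8·M_2 + 2·M_3 = 6(Δ_2 - Δ_1) = -24
Natural end conditions: M_0 = M_3 = 0.
Forward elimination and back-substitution give M_0 = 0, M_1 = 6/5, M_2 = -33/10, M_3 = 0.

-3.3000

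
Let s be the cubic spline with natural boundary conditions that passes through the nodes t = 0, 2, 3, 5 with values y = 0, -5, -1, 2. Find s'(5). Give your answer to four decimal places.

Let M_i = s''(x_i). Step sizes h_i = 2, 1, 2; slopes of the chords Δ_i = (y_(i+1) - y_i)/h_i = -5/2, 4, 3/2.
  2·M_0 + 6·M_1 + 1·M_2 = 6(Δ_1 - Δ_0) = 39
  1·M_1 + 6·M_2 + 2·M_3 = 6(Δ_2 - Δ_1) = -15
Natural end conditions: M_0 = M_3 = 0.
Forward elimination and back-substitution give M_0 = 0, M_1 = 249/35, M_2 = -129/35, M_3 = 0.
On [3, 5], s'(t) = b_2 + 2c_2·(t - 3) + 3d_2·(t - 3)² with b_2 = Δ_2 - h_2(2M_2 + M_3)/6 = 277/70, c_2 = M_2/2 = -129/70, d_2 = (M_3 - M_2)/(6h_2) = 43/140. So s'(5) = 19/70.

0.2714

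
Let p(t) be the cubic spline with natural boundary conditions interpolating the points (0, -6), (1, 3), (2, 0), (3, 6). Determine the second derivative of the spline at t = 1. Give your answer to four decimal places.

-22.8000

With m_i denoting the second derivative at x_i, h_i = 1, 1, 1, and Δ_i = (y_(i+1) − y_i)/h_i = 9, -3, 6:
  1·m_0 + 4·m_1 + 1·m_2 = 6(Δ_1 - Δ_0) = -72
  1·m_1 + 4·m_2 + 1·m_3 = 6(Δ_2 - Δ_1) = 54
Natural end conditions: m_0 = m_3 = 0.
Solving the tridiagonal system: m_0 = 0, m_1 = -114/5, m_2 = 96/5, m_3 = 0.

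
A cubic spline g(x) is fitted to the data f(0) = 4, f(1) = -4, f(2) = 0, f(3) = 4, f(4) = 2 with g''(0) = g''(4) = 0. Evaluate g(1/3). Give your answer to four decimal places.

Put σ_i = g'' at the i-th knot. Here h = (1, 1, 1, 1) and Δ = (-8, 4, 4, -2), so the interior equations h_(i-1)·σ_(i-1) + 2(h_(i-1)+h_i)·σ_i + h_i·σ_(i+1) = 6(Δ_i − Δ_(i-1)) read
  1·σ_0 + 4·σ_1 + 1·σ_2 = 6(Δ_1 - Δ_0) = 72
  1·σ_1 + 4·σ_2 + 1·σ_3 = 6(Δ_2 - Δ_1) = 0
  1·σ_2 + 4·σ_3 + 1·σ_4 = 6(Δ_3 - Δ_2) = -36
Natural end conditions: σ_0 = σ_4 = 0.
Solving: σ_0 = 0, σ_1 = 261/14, σ_2 = -18/7, σ_3 = -117/14, σ_4 = 0.
On [0, 1], g(x) = 4 - 311/28·x + 0·x² + 87/28·x³.
With x = 1/3: g(1/3) = 26/63.

0.4127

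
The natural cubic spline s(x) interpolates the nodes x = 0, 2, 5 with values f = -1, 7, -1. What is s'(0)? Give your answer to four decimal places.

5.3333

Put σ_i = s'' at the i-th knot. Here h = (2, 3) and Δ = (4, -8/3), so the interior equations h_(i-1)·σ_(i-1) + 2(h_(i-1)+h_i)·σ_i + h_i·σ_(i+1) = 6(Δ_i − Δ_(i-1)) read
  2·σ_0 + 10·σ_1 + 3·σ_2 = 6(Δ_1 - Δ_0) = -40
Natural end conditions: σ_0 = σ_2 = 0.
Forward elimination and back-substitution give σ_0 = 0, σ_1 = -4, σ_2 = 0.
On [0, 2], s'(x) = b_0 + 2c_0·x + 3d_0·x² with b_0 = Δ_0 - h_0(2σ_0 + σ_1)/6 = 16/3, c_0 = σ_0/2 = 0, d_0 = (σ_1 - σ_0)/(6h_0) = -1/3. So s'(0) = 16/3.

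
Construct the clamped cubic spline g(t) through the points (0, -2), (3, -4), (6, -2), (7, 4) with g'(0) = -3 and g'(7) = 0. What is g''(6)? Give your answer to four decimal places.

7.4839

Write M_i for g''(x_i). With h_i = 3, 3, 1 and divided differences Δ_i = -2/3, 2/3, 6, the continuity of g' gives the tridiagonal system
  3·M_0 + 12·M_1 + 3·M_2 = 6(Δ_1 - Δ_0) = 8
  3·M_1 + 8·M_2 + 1·M_3 = 6(Δ_2 - Δ_1) = 32
Clamped end conditions give two more equations: 2h_0·M_0 + h_0·M_1 = 6(Δ_0 - g'(0)) = 14 and h_2·M_2 + 2h_2·M_3 = 6(g'(7) - Δ_2) = -36.
Hence M_0 = 104/31, M_1 = -190/93, M_2 = 232/31, M_3 = -674/31.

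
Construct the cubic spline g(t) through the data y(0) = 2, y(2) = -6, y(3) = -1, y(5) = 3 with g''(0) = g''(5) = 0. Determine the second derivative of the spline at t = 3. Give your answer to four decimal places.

-4.6286

Write m_i for g''(x_i). With h_i = 2, 1, 2 and divided differences Δ_i = -4, 5, 2, the continuity of g' gives the tridiagonal system
  2·m_0 + 6·m_1 + 1·m_2 = 6(Δ_1 - Δ_0) = 54
  1·m_1 + 6·m_2 + 2·m_3 = 6(Δ_2 - Δ_1) = -18
Natural end conditions: m_0 = m_3 = 0.
Forward elimination and back-substitution give m_0 = 0, m_1 = 342/35, m_2 = -162/35, m_3 = 0.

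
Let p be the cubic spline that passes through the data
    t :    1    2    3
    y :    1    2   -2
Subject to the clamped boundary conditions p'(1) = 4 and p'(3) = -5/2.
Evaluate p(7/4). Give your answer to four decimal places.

2.4004

Put σ_i = p'' at the i-th knot. Here h = (1, 1) and Δ = (1, -4), so the interior equations h_(i-1)·σ_(i-1) + 2(h_(i-1)+h_i)·σ_i + h_i·σ_(i+1) = 6(Δ_i − Δ_(i-1)) read
  1·σ_0 + 4·σ_1 + 1·σ_2 = 6(Δ_1 - Δ_0) = -30
Clamped end conditions give two more equations: 2h_0·σ_0 + h_0·σ_1 = 6(Δ_0 - p'(1)) = -18 and h_1·σ_1 + 2h_1·σ_2 = 6(p'(3) - Δ_1) = 9.
Forward elimination and back-substitution give σ_0 = -19/4, σ_1 = -17/2, σ_2 = 35/4.
On [1, 2], p(t) = 1 + 4·(t - 1) - 19/8·(t - 1)² - 5/8·(t - 1)³.
With (t - 1) = 3/4: p(7/4) = 1229/512.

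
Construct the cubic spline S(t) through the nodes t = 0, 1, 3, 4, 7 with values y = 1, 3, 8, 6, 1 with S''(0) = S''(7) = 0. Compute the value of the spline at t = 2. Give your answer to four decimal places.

6.2790

Let M_i = S''(x_i). Step sizes h_i = 1, 2, 1, 3; slopes of the chords Δ_i = (y_(i+1) - y_i)/h_i = 2, 5/2, -2, -5/3.
  1·M_0 + 6·M_1 + 2·M_2 = 6(Δ_1 - Δ_0) = 3
  2·M_1 + 6·M_2 + 1·M_3 = 6(Δ_2 - Δ_1) = -27
  1·M_2 + 8·M_3 + 3·M_4 = 6(Δ_3 - Δ_2) = 2
Natural end conditions: M_0 = M_4 = 0.
Solving the tridiagonal system: M_0 = 0, M_1 = 577/250, M_2 = -678/125, M_3 = 116/125, M_4 = 0.
On [1, 3], S(t) = 3 + 2077/750·(t - 1) + 577/500·(t - 1)² - 1933/3000·(t - 1)³.
With (t - 1) = 1: S(2) = 6279/1000.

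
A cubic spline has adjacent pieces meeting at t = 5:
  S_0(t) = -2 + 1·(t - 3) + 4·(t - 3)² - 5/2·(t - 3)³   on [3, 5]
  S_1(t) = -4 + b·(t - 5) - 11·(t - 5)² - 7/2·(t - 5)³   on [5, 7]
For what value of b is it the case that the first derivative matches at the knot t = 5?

S_0'(t) = 1 + 8·(t - 3) - 15/2·(t - 3)², so S_0'(5) = -13. On the right, S_1'(5) = b, so b = -13.

-13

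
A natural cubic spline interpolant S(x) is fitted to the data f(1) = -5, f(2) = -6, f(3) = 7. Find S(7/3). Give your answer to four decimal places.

-2.9630

Let M_i = S''(x_i). Step sizes h_i = 1, 1; slopes of the chords Δ_i = (y_(i+1) - y_i)/h_i = -1, 13.
  1·M_0 + 4·M_1 + 1·M_2 = 6(Δ_1 - Δ_0) = 84
Natural end conditions: M_0 = M_2 = 0.
Solving: M_0 = 0, M_1 = 21, M_2 = 0.
On [2, 3], S(x) = -6 + 6·(x - 2) + 21/2·(x - 2)² - 7/2·(x - 2)³.
With (x - 2) = 1/3: S(7/3) = -80/27.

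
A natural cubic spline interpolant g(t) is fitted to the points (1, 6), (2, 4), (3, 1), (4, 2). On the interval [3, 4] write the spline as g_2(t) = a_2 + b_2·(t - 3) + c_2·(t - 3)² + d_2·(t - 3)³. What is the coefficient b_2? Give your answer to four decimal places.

Write σ_i for g''(x_i). With h_i = 1, 1, 1 and divided differences Δ_i = -2, -3, 1, the continuity of g' gives the tridiagonal system
  1·σ_0 + 4·σ_1 + 1·σ_2 = 6(Δ_1 - Δ_0) = -6
  1·σ_1 + 4·σ_2 + 1·σ_3 = 6(Δ_2 - Δ_1) = 24
Natural end conditions: σ_0 = σ_3 = 0.
Forward elimination and back-substitution give σ_0 = 0, σ_1 = -16/5, σ_2 = 34/5, σ_3 = 0.
On [3, 4], with g_2(t) = a_2 + b_2·(t - 3) + c_2·(t - 3)² + d_2·(t - 3)³: c_2 = σ_2/2 = 17/5, d_2 = (σ_3 - σ_2)/(6h_2) = -17/15, b_2 = Δ_2 - h_2(2σ_2 + σ_3)/6 = -19/15.

-1.2667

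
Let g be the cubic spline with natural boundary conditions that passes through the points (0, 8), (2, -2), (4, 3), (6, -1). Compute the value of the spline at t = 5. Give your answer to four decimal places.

2.2750

Let M_i = g''(x_i). Step sizes h_i = 2, 2, 2; slopes of the chords Δ_i = (y_(i+1) - y_i)/h_i = -5, 5/2, -2.
  2·M_0 + 8·M_1 + 2·M_2 = 6(Δ_1 - Δ_0) = 45
  2·M_1 + 8·M_2 + 2·M_3 = 6(Δ_2 - Δ_1) = -27
Natural end conditions: M_0 = M_3 = 0.
Solving the tridiagonal system: M_0 = 0, M_1 = 69/10, M_2 = -51/10, M_3 = 0.
On [4, 6], g(t) = 3 + 7/5·(t - 4) - 51/20·(t - 4)² + 17/40·(t - 4)³.
With (t - 4) = 1: g(5) = 91/40.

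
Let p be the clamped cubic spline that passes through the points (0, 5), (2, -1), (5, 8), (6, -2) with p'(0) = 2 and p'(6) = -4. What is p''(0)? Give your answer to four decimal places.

Write M_i for p''(x_i). With h_i = 2, 3, 1 and divided differences Δ_i = -3, 3, -10, the continuity of p' gives the tridiagonal system
  2·M_0 + 10·M_1 + 3·M_2 = 6(Δ_1 - Δ_0) = 36
  3·M_1 + 8·M_2 + 1·M_3 = 6(Δ_2 - Δ_1) = -78
Clamped end conditions give two more equations: 2h_0·M_0 + h_0·M_1 = 6(Δ_0 - p'(0)) = -30 and h_2·M_2 + 2h_2·M_3 = 6(p'(6) - Δ_2) = 36.
Solving the tridiagonal system: M_0 = -172/13, M_1 = 149/13, M_2 = -226/13, M_3 = 347/13.

-13.2308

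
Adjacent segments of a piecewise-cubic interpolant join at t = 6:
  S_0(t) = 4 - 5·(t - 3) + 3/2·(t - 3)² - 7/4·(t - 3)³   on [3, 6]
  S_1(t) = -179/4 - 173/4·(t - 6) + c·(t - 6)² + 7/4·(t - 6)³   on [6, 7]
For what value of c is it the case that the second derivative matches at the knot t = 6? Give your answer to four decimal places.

S_0''(t) = 3 - 21/2·(t - 3), so S_0''(6) = -57/2. On the right, S_1''(6) = 2c, so c = -57/4.

-14.2500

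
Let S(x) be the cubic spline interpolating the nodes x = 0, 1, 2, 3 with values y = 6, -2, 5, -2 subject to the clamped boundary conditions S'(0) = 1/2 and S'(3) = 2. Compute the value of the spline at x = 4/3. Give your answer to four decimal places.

Write m_i for S''(x_i). With h_i = 1, 1, 1 and divided differences Δ_i = -8, 7, -7, the continuity of S' gives the tridiagonal system
  1·m_0 + 4·m_1 + 1·m_2 = 6(Δ_1 - Δ_0) = 90
  1·m_1 + 4·m_2 + 1·m_3 = 6(Δ_2 - Δ_1) = -84
Clamped end conditions give two more equations: 2h_0·m_0 + h_0·m_1 = 6(Δ_0 - S'(0)) = -51 and h_2·m_2 + 2h_2·m_3 = 6(S'(3) - Δ_2) = 54.
Solving: m_0 = -242/5, m_1 = 229/5, m_2 = -224/5, m_3 = 247/5.
On [1, 2], S(x) = -2 - 4/5·(x - 1) + 229/10·(x - 1)² - 151/10·(x - 1)³.
With (x - 1) = 1/3: S(4/3) = -38/135.

-0.2815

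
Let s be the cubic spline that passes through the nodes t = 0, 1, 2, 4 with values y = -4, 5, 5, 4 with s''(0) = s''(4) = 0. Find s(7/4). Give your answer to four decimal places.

Put σ_i = s'' at the i-th knot. Here h = (1, 1, 2) and Δ = (9, 0, -1/2), so the interior equations h_(i-1)·σ_(i-1) + 2(h_(i-1)+h_i)·σ_i + h_i·σ_(i+1) = 6(Δ_i − Δ_(i-1)) read
  1·σ_0 + 4·σ_1 + 1·σ_2 = 6(Δ_1 - Δ_0) = -54
  1·σ_1 + 6·σ_2 + 2·σ_3 = 6(Δ_2 - Δ_1) = -3
Natural end conditions: σ_0 = σ_3 = 0.
Solving: σ_0 = 0, σ_1 = -321/23, σ_2 = 42/23, σ_3 = 0.
On [1, 2], s(t) = 5 + 100/23·(t - 1) - 321/46·(t - 1)² + 121/46·(t - 1)³.
With (t - 1) = 3/4: s(7/4) = 697/128.

5.4453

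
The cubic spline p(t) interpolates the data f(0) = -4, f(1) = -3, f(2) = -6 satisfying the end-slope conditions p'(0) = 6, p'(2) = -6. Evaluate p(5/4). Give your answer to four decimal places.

Write M_i for p''(x_i). With h_i = 1, 1 and divided differences Δ_i = 1, -3, the continuity of p' gives the tridiagonal system
  1·M_0 + 4·M_1 + 1·M_2 = 6(Δ_1 - Δ_0) = -24
Clamped end conditions give two more equations: 2h_0·M_0 + h_0·M_1 = 6(Δ_0 - p'(0)) = -30 and h_1·M_1 + 2h_1·M_2 = 6(p'(2) - Δ_1) = -18.
Solving: M_0 = -15, M_1 = 0, M_2 = -9.
On [1, 2], p(t) = -3 - 3/2·(t - 1) + 0·(t - 1)² - 3/2·(t - 1)³.
With (t - 1) = 1/4: p(5/4) = -435/128.

-3.3984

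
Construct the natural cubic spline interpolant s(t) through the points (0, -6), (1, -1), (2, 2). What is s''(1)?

With M_i denoting the second derivative at x_i, h_i = 1, 1, and Δ_i = (y_(i+1) − y_i)/h_i = 5, 3:
  1·M_0 + 4·M_1 + 1·M_2 = 6(Δ_1 - Δ_0) = -12
Natural end conditions: M_0 = M_2 = 0.
Solving: M_0 = 0, M_1 = -3, M_2 = 0.

-3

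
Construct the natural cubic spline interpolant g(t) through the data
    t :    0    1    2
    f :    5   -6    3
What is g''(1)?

30

Let M_i = g''(x_i). Step sizes h_i = 1, 1; slopes of the chords Δ_i = (y_(i+1) - y_i)/h_i = -11, 9.
  1·M_0 + 4·M_1 + 1·M_2 = 6(Δ_1 - Δ_0) = 120
Natural end conditions: M_0 = M_2 = 0.
Hence M_0 = 0, M_1 = 30, M_2 = 0.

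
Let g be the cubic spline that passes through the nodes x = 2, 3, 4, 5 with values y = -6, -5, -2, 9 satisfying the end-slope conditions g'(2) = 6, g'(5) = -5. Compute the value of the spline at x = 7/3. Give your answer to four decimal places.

-4.7383

With m_i denoting the second derivative at x_i, h_i = 1, 1, 1, and Δ_i = (y_(i+1) − y_i)/h_i = 1, 3, 11:
  1·m_0 + 4·m_1 + 1·m_2 = 6(Δ_1 - Δ_0) = 12
  1·m_1 + 4·m_2 + 1·m_3 = 6(Δ_2 - Δ_1) = 48
Clamped end conditions give two more equations: 2h_0·m_0 + h_0·m_1 = 6(Δ_0 - g'(2)) = -30 and h_2·m_2 + 2h_2·m_3 = 6(g'(5) - Δ_2) = -96.
Forward elimination and back-substitution give m_0 = -224/15, m_1 = -2/15, m_2 = 412/15, m_3 = -926/15.
On [2, 3], g(x) = -6 + 6·(x - 2) - 112/15·(x - 2)² + 37/15·(x - 2)³.
With (x - 2) = 1/3: g(7/3) = -1919/405.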